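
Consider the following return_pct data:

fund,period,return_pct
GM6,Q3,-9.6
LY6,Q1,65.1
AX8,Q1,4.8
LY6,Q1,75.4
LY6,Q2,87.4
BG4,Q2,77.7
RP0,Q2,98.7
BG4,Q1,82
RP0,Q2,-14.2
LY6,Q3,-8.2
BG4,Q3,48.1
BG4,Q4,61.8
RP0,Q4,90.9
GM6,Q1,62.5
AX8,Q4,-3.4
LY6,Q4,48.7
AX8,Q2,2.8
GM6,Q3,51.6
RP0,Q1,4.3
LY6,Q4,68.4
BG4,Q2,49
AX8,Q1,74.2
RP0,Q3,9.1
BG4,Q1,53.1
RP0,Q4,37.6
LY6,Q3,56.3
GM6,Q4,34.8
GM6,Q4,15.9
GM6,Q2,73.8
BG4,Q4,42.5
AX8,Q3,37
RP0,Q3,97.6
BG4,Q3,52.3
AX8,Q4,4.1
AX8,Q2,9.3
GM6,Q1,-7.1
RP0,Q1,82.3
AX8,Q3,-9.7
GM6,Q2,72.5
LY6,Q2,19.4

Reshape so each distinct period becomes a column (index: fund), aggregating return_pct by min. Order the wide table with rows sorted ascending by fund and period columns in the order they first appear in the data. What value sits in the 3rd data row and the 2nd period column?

-7.1

With rows sorted ascending by fund, row 3 is fund=GM6. period columns in first-appearance order: Q3, Q1, Q2, Q4; column 2 is Q1.
Long rows with fund=GM6, period=Q1: min(62.5, -7.1) = -7.1.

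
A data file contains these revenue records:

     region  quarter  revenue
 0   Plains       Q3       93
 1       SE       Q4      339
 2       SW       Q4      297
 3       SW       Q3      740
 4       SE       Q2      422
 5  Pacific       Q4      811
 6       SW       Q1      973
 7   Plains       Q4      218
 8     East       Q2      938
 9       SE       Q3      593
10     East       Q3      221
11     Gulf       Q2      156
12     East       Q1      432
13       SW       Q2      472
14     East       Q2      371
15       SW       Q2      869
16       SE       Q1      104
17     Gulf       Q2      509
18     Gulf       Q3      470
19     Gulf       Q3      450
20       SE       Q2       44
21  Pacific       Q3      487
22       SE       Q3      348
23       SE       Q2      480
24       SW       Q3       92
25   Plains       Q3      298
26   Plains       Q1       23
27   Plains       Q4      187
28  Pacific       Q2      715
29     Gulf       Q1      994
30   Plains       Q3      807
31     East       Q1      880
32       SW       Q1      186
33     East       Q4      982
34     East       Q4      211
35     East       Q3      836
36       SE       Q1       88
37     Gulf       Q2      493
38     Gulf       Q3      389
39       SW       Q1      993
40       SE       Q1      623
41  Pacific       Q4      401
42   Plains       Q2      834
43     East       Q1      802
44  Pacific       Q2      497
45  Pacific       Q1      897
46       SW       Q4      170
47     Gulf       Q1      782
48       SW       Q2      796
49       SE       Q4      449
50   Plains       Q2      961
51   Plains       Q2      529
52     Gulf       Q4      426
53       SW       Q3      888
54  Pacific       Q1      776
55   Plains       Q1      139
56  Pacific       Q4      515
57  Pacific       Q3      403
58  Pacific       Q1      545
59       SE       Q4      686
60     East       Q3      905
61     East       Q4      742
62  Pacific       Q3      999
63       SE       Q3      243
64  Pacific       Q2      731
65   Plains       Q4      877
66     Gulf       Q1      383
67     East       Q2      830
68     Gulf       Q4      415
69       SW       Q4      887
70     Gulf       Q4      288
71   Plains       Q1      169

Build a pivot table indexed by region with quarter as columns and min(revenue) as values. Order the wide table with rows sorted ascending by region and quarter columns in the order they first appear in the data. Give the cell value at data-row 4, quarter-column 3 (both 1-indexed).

529

With rows sorted ascending by region, row 4 is region=Plains. quarter columns in first-appearance order: Q3, Q4, Q2, Q1; column 3 is Q2.
Long rows with region=Plains, quarter=Q2: min(834, 961, 529) = 529.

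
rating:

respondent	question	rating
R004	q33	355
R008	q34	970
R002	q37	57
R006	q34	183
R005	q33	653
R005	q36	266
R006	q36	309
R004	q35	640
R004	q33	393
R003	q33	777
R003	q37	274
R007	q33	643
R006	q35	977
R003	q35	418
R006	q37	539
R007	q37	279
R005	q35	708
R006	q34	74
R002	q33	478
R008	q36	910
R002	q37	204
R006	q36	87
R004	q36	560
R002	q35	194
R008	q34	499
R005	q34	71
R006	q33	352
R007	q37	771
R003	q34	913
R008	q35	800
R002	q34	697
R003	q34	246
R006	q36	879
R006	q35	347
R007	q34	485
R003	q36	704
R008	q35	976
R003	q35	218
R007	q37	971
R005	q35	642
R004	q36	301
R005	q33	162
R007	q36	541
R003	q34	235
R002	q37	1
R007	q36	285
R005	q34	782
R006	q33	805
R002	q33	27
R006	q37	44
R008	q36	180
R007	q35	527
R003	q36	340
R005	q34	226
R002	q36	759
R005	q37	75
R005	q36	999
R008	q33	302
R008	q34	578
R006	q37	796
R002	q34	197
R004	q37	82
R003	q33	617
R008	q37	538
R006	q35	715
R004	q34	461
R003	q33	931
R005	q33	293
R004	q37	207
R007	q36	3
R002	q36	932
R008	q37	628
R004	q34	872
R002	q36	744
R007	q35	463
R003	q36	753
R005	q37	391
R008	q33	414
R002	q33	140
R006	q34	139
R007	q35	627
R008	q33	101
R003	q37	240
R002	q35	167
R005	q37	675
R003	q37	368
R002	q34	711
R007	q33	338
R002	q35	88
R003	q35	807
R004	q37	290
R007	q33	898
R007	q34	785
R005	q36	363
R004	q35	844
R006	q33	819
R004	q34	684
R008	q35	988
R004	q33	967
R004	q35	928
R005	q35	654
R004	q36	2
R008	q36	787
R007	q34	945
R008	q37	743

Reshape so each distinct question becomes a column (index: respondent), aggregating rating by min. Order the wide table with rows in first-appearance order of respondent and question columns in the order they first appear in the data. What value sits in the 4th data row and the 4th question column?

87

With rows in first-appearance order of respondent, row 4 is respondent=R006. question columns in first-appearance order: q33, q34, q37, q36, q35; column 4 is q36.
Long rows with respondent=R006, question=q36: min(309, 87, 879) = 87.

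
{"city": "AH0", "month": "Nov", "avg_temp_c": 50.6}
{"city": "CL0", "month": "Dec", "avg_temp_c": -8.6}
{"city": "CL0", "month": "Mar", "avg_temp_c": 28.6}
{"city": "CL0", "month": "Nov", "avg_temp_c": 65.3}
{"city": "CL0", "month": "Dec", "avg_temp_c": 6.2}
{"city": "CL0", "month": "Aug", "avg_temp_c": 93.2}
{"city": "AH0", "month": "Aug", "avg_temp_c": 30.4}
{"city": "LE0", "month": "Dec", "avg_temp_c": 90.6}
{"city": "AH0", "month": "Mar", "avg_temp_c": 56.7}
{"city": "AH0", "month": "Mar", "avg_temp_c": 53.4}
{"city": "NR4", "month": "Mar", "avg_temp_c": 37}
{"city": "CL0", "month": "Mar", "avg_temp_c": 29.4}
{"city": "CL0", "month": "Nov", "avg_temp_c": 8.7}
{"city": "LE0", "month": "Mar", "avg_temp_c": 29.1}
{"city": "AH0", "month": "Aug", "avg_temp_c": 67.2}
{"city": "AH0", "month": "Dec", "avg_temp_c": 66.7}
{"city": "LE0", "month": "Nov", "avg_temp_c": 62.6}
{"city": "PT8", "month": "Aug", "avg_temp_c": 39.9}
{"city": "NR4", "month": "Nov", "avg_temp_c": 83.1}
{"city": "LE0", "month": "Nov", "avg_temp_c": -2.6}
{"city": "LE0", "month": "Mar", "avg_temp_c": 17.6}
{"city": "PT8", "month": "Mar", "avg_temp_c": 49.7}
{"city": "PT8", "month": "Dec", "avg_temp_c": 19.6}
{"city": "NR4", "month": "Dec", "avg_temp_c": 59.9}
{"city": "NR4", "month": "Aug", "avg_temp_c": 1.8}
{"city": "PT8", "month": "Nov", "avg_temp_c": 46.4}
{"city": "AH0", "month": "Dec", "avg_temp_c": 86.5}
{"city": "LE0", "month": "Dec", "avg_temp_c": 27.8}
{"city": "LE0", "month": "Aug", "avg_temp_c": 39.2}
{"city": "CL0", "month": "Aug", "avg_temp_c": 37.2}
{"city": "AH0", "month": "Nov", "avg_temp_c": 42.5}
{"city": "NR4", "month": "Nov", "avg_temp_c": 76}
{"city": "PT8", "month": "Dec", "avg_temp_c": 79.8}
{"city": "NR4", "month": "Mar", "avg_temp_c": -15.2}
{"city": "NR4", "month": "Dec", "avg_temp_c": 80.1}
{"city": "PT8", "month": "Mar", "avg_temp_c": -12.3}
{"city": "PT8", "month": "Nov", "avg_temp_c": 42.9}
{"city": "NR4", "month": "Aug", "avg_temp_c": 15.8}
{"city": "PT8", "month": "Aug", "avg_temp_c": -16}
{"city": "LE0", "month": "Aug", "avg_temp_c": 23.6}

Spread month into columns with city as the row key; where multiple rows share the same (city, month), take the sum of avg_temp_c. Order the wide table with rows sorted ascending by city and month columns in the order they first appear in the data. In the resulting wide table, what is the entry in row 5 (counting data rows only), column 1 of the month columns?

With rows sorted ascending by city, row 5 is city=PT8. month columns in first-appearance order: Nov, Dec, Mar, Aug; column 1 is Nov.
Long rows with city=PT8, month=Nov: 46.4 + 42.9 = 89.3.

89.3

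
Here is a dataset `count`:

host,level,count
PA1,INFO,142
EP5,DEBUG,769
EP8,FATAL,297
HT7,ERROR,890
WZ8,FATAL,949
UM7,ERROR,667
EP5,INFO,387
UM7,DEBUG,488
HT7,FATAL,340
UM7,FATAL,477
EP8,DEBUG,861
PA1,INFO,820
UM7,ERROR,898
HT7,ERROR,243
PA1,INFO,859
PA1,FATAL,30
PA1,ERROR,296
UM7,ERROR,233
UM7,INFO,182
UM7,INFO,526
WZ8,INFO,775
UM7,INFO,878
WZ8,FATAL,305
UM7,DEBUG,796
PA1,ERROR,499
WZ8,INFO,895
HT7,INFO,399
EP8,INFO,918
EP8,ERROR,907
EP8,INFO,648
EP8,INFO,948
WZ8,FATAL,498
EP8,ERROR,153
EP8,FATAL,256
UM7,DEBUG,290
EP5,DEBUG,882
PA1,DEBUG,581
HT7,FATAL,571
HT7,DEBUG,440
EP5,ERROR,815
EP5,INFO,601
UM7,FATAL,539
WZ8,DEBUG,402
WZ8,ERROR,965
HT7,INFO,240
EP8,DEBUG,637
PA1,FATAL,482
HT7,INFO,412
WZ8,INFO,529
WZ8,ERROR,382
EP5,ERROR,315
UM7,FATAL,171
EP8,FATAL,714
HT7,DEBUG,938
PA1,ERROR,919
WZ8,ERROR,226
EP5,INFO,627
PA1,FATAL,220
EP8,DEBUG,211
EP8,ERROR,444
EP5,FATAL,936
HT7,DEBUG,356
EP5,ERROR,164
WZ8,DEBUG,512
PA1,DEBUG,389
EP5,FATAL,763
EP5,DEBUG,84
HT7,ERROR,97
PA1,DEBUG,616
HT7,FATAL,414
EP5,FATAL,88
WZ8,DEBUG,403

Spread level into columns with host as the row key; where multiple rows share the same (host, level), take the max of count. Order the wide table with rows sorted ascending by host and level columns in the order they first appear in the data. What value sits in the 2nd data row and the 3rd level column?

With rows sorted ascending by host, row 2 is host=EP8. level columns in first-appearance order: INFO, DEBUG, FATAL, ERROR; column 3 is FATAL.
Long rows with host=EP8, level=FATAL: max(297, 256, 714) = 714.

714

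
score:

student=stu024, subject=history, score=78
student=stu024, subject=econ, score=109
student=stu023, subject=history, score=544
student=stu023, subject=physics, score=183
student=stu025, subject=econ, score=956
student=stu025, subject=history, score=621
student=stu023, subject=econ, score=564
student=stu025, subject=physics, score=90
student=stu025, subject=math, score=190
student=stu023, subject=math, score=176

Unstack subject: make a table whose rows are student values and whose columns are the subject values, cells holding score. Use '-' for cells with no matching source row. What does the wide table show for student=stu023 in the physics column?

183

The long row with student=stu023, subject=physics has score=183.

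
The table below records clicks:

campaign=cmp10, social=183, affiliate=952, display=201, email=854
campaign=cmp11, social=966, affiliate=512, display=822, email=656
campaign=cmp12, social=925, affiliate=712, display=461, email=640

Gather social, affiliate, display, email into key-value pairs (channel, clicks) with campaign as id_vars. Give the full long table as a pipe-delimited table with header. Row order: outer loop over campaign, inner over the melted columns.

| campaign | channel | clicks |
| cmp10 | social | 183 |
| cmp10 | affiliate | 952 |
| cmp10 | display | 201 |
| cmp10 | email | 854 |
| cmp11 | social | 966 |
| cmp11 | affiliate | 512 |
| cmp11 | display | 822 |
| cmp11 | email | 656 |
| cmp12 | social | 925 |
| cmp12 | affiliate | 712 |
| cmp12 | display | 461 |
| cmp12 | email | 640 |

Each (campaign, column) pair becomes one row: 3 × 4 = 12 rows.
For example, (cmp10, social) → clicks=183.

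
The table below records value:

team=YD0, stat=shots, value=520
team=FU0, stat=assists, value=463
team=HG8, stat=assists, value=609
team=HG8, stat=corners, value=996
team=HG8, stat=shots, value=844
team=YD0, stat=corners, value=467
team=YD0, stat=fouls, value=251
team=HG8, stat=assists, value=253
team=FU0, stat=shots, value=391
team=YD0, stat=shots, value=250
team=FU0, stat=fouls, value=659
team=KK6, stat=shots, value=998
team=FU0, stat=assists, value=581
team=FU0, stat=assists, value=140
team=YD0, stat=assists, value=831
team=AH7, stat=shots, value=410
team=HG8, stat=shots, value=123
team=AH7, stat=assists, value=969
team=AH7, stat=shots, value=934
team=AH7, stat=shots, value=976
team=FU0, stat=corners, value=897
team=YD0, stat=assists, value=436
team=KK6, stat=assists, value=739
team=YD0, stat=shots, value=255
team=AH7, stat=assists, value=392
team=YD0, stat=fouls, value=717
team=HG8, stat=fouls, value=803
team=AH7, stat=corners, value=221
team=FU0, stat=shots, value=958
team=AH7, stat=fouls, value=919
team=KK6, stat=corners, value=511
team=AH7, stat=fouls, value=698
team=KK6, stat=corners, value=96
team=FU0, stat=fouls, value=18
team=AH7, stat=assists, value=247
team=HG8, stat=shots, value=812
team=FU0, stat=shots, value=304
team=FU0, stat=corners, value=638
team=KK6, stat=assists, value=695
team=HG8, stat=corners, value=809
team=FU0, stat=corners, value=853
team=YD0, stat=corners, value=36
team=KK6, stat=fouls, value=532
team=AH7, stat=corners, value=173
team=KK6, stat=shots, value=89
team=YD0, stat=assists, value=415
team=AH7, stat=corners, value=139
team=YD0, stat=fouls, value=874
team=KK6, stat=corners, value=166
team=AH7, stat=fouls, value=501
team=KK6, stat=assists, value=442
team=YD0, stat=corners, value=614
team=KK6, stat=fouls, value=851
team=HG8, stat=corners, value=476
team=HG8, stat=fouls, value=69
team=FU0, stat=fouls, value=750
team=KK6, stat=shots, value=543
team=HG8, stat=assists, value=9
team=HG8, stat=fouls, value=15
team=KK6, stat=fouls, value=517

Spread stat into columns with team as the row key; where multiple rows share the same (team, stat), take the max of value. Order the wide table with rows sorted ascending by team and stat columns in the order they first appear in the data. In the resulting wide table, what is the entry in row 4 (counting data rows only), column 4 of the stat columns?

With rows sorted ascending by team, row 4 is team=KK6. stat columns in first-appearance order: shots, assists, corners, fouls; column 4 is fouls.
Long rows with team=KK6, stat=fouls: max(532, 851, 517) = 851.

851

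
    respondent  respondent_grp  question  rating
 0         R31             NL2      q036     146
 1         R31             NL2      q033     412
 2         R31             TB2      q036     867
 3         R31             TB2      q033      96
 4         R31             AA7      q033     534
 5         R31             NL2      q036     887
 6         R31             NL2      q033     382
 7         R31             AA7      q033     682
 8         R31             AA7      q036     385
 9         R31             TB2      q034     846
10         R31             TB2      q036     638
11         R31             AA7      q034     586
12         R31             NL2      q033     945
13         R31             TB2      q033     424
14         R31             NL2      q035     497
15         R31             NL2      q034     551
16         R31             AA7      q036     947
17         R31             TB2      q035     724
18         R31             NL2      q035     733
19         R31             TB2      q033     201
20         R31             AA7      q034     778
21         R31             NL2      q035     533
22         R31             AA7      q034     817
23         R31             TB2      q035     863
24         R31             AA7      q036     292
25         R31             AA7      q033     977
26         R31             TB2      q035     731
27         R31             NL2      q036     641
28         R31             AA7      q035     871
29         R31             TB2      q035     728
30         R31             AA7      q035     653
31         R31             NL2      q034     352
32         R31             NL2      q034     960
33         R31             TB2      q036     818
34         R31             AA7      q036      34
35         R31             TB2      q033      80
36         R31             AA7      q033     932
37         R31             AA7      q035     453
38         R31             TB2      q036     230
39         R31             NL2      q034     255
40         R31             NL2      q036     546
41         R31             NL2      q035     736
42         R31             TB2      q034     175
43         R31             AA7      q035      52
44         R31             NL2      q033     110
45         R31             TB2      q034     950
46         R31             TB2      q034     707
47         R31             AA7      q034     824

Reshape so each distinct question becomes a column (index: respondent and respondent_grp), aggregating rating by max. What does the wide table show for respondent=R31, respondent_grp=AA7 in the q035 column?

Rows with respondent=R31, respondent_grp=AA7 and question=q035: rating values are 871, 653, 453, 52.
max(871, 653, 453, 52) = 871.

871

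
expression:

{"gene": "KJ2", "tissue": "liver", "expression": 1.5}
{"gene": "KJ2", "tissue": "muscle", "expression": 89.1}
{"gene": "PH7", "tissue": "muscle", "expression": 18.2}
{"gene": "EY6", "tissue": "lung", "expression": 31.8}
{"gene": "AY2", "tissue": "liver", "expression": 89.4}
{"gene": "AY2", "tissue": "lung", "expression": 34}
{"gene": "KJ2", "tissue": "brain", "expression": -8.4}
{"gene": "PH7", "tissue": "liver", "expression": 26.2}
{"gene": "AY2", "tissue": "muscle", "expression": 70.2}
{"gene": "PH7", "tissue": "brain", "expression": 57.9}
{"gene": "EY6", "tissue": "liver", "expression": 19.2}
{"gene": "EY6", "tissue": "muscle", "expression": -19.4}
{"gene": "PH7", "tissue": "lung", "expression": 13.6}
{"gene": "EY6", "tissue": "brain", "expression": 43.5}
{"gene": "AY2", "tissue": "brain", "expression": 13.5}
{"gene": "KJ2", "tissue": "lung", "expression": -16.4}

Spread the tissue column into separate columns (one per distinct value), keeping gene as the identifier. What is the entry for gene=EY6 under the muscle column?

-19.4

Wide layout: rows indexed by gene, columns are the 4 distinct tissue values (liver, muscle, lung, brain).
Cell (gene=EY6, tissue=muscle) draws from the long row where gene=EY6 and tissue=muscle, which has expression=-19.4.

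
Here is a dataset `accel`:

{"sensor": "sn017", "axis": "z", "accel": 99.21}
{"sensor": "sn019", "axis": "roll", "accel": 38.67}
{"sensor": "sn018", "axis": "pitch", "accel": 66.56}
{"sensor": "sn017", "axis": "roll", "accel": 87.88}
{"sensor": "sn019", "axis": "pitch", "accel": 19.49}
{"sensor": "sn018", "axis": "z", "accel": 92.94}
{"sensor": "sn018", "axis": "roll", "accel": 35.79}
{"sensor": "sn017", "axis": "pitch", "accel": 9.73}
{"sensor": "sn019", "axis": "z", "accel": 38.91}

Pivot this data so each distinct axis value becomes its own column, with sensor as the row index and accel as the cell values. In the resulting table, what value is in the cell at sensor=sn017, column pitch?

9.73

Wide layout: rows indexed by sensor, columns are the 3 distinct axis values (z, roll, pitch).
Cell (sensor=sn017, axis=pitch) draws from the long row where sensor=sn017 and axis=pitch, which has accel=9.73.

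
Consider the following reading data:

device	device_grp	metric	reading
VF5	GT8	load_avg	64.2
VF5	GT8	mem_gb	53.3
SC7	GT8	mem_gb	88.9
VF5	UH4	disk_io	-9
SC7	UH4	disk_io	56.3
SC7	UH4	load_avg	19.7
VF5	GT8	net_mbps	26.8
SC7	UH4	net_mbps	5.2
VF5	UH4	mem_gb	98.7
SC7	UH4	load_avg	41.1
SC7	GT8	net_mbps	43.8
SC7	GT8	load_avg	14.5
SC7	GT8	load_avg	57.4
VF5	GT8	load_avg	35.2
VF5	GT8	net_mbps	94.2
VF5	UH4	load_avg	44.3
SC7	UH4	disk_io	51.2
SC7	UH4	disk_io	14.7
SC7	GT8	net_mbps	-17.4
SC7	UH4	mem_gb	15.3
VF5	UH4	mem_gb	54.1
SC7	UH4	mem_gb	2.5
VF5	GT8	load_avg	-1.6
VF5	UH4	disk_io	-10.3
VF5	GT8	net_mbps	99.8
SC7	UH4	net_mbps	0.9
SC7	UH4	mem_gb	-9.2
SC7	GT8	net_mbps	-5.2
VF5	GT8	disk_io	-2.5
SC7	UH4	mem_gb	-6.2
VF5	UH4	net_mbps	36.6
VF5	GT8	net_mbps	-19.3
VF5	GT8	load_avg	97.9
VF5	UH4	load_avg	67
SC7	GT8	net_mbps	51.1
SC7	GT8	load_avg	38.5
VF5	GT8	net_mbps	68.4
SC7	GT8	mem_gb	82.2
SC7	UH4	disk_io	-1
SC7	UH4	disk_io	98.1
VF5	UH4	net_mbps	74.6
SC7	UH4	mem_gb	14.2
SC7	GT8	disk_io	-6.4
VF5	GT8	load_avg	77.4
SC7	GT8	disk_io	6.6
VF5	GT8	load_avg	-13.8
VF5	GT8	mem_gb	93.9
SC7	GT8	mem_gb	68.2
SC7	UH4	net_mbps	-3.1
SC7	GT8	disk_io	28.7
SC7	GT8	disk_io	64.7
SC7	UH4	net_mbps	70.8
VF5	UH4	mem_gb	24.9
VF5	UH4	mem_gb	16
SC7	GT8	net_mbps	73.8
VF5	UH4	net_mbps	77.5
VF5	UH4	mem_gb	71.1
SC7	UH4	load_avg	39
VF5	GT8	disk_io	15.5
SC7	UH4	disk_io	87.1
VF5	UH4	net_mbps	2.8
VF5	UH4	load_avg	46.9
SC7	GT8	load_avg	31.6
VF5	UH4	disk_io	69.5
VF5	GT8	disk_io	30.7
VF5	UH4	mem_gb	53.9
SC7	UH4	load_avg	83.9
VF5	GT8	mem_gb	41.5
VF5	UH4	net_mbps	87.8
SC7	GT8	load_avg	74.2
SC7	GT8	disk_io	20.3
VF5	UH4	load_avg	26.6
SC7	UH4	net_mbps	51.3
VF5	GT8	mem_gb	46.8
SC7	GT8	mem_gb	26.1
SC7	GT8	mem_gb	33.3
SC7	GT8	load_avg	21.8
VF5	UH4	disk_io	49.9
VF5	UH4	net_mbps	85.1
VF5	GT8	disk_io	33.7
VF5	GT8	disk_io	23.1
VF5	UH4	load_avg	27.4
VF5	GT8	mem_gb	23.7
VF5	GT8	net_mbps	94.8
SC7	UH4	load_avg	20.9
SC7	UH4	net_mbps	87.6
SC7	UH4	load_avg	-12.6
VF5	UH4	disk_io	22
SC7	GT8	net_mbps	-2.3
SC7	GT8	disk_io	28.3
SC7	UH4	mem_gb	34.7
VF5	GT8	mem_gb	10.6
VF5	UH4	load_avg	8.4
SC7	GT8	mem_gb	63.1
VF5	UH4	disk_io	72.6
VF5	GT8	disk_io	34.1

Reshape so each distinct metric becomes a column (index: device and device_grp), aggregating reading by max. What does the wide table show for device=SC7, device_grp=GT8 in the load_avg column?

Rows with device=SC7, device_grp=GT8 and metric=load_avg: reading values are 14.5, 57.4, 38.5, 31.6, 74.2, 21.8.
max(14.5, 57.4, 38.5, 31.6, 74.2, 21.8) = 74.2.

74.2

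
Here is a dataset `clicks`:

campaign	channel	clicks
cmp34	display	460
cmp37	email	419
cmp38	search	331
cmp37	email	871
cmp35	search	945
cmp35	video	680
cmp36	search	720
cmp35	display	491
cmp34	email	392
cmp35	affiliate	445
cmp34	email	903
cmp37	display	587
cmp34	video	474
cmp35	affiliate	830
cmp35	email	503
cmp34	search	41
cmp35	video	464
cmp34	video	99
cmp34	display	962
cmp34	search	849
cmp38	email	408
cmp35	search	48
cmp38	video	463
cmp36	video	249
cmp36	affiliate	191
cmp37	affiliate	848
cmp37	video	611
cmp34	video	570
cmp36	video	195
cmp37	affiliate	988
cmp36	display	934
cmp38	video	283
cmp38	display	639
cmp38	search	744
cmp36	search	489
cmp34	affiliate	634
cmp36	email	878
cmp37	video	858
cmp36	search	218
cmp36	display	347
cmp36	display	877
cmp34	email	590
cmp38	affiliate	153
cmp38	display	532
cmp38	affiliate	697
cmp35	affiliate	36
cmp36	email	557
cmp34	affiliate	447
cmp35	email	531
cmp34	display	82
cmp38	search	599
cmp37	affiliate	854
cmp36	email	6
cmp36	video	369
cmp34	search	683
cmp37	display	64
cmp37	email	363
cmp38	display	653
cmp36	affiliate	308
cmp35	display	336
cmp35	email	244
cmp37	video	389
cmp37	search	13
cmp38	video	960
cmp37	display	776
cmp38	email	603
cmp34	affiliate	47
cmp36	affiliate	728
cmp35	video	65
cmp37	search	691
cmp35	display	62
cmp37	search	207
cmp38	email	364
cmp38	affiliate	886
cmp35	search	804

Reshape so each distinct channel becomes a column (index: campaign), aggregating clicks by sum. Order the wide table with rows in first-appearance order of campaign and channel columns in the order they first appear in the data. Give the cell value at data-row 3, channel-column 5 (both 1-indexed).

1736

With rows in first-appearance order of campaign, row 3 is campaign=cmp38. channel columns in first-appearance order: display, email, search, video, affiliate; column 5 is affiliate.
Long rows with campaign=cmp38, channel=affiliate: 153 + 697 + 886 = 1736.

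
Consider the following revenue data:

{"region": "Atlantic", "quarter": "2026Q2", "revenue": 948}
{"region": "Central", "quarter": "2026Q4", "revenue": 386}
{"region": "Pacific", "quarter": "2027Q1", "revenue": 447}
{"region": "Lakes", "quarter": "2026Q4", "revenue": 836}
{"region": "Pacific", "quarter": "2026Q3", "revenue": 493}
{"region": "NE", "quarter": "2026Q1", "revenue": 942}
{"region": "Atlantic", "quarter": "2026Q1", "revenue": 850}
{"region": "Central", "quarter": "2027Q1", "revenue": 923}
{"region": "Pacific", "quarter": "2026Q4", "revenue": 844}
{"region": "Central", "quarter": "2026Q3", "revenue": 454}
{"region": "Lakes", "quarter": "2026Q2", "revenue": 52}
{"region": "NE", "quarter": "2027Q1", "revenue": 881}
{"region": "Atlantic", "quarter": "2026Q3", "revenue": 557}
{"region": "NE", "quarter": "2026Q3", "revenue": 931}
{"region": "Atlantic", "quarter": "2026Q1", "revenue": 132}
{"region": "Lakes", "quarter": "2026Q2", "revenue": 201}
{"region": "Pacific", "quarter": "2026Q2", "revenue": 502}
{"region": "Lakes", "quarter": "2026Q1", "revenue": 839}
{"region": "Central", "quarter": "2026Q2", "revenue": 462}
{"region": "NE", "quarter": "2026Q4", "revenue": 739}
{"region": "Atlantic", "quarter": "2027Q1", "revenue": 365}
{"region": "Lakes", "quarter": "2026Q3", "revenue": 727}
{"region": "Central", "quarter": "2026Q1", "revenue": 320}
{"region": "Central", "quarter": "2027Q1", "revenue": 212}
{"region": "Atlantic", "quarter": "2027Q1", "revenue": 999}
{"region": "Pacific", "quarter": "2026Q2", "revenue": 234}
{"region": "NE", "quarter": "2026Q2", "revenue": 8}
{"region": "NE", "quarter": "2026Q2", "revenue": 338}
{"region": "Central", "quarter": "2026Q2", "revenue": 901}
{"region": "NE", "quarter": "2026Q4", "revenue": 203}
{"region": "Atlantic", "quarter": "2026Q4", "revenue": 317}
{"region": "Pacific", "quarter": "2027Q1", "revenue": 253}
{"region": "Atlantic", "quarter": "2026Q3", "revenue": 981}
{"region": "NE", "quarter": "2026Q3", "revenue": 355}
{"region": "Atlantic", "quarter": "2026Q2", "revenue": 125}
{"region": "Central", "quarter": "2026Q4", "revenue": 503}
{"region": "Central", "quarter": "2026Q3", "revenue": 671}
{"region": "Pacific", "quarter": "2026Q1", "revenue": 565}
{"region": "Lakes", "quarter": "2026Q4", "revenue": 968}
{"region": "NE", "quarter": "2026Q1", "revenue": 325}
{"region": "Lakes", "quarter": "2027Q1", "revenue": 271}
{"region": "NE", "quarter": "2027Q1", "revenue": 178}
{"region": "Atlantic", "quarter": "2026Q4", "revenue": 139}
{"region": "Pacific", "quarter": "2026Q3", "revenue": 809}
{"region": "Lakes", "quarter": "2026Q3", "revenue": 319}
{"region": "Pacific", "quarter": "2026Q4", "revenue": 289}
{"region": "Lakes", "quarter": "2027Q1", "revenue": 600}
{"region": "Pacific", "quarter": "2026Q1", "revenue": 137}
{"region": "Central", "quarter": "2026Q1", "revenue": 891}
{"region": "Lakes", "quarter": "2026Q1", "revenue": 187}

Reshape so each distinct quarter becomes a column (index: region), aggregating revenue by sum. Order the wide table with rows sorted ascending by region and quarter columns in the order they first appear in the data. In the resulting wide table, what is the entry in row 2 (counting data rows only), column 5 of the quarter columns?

1211

With rows sorted ascending by region, row 2 is region=Central. quarter columns in first-appearance order: 2026Q2, 2026Q4, 2027Q1, 2026Q3, 2026Q1; column 5 is 2026Q1.
Long rows with region=Central, quarter=2026Q1: 320 + 891 = 1211.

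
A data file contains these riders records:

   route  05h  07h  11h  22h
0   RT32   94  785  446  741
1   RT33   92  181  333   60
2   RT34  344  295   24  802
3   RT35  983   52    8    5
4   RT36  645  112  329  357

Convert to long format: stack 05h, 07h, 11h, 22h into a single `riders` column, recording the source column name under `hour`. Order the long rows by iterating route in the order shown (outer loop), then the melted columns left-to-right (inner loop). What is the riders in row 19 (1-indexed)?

20 rows total (5 × 4). Row 19: index ⌊(19-1)/4⌋ = 4 into route → RT36; (19-1) mod 4 = 2 into the melted columns → 11h.
So row 19 is (RT36, 11h, 329); riders = 329.

329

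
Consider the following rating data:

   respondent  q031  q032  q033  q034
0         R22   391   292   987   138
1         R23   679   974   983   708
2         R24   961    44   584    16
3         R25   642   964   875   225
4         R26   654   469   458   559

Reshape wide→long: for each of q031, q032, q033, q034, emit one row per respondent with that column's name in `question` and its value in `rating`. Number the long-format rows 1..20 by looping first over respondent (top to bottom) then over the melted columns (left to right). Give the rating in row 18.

469

20 rows total (5 × 4). Row 18: index ⌊(18-1)/4⌋ = 4 into respondent → R26; (18-1) mod 4 = 1 into the melted columns → q032.
So row 18 is (R26, q032, 469); rating = 469.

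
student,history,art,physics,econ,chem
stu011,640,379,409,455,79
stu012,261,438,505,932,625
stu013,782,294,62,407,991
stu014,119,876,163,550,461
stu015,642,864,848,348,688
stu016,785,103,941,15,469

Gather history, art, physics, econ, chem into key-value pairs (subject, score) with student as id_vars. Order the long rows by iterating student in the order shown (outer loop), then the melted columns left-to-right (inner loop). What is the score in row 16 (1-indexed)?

119

30 rows total (6 × 5). Row 16: index ⌊(16-1)/5⌋ = 3 into student → stu014; (16-1) mod 5 = 0 into the melted columns → history.
So row 16 is (stu014, history, 119); score = 119.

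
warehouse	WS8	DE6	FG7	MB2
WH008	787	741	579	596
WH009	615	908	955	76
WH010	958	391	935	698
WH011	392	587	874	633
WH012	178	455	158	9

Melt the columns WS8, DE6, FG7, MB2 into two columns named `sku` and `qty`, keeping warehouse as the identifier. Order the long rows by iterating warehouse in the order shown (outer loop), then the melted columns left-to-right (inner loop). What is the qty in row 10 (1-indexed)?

20 rows total (5 × 4). Row 10: index ⌊(10-1)/4⌋ = 2 into warehouse → WH010; (10-1) mod 4 = 1 into the melted columns → DE6.
So row 10 is (WH010, DE6, 391); qty = 391.

391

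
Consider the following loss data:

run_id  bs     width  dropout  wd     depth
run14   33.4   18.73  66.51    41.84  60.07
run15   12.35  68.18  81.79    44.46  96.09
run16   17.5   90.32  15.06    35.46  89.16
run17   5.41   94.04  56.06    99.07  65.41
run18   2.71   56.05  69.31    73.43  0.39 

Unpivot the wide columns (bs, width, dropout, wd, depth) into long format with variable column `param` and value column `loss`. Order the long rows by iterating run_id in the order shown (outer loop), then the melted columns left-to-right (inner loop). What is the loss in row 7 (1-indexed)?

68.18

25 rows total (5 × 5). Row 7: index ⌊(7-1)/5⌋ = 1 into run_id → run15; (7-1) mod 5 = 1 into the melted columns → width.
So row 7 is (run15, width, 68.18); loss = 68.18.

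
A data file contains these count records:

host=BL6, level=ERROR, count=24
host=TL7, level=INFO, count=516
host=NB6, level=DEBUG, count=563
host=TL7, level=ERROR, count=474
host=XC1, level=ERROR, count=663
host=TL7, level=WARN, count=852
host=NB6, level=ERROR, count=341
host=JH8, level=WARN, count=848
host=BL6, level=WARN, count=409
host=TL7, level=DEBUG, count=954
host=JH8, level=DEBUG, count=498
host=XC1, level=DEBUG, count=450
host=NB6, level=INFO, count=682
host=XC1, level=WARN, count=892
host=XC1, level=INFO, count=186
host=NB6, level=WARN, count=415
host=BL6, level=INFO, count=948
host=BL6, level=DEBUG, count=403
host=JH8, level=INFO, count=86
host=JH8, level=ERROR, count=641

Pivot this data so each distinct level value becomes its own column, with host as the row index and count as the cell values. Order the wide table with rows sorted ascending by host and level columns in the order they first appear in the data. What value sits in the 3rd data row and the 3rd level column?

563

With rows sorted ascending by host, row 3 is host=NB6. level columns in first-appearance order: ERROR, INFO, DEBUG, WARN; column 3 is DEBUG.
Long rows with host=NB6, level=DEBUG: count = 563.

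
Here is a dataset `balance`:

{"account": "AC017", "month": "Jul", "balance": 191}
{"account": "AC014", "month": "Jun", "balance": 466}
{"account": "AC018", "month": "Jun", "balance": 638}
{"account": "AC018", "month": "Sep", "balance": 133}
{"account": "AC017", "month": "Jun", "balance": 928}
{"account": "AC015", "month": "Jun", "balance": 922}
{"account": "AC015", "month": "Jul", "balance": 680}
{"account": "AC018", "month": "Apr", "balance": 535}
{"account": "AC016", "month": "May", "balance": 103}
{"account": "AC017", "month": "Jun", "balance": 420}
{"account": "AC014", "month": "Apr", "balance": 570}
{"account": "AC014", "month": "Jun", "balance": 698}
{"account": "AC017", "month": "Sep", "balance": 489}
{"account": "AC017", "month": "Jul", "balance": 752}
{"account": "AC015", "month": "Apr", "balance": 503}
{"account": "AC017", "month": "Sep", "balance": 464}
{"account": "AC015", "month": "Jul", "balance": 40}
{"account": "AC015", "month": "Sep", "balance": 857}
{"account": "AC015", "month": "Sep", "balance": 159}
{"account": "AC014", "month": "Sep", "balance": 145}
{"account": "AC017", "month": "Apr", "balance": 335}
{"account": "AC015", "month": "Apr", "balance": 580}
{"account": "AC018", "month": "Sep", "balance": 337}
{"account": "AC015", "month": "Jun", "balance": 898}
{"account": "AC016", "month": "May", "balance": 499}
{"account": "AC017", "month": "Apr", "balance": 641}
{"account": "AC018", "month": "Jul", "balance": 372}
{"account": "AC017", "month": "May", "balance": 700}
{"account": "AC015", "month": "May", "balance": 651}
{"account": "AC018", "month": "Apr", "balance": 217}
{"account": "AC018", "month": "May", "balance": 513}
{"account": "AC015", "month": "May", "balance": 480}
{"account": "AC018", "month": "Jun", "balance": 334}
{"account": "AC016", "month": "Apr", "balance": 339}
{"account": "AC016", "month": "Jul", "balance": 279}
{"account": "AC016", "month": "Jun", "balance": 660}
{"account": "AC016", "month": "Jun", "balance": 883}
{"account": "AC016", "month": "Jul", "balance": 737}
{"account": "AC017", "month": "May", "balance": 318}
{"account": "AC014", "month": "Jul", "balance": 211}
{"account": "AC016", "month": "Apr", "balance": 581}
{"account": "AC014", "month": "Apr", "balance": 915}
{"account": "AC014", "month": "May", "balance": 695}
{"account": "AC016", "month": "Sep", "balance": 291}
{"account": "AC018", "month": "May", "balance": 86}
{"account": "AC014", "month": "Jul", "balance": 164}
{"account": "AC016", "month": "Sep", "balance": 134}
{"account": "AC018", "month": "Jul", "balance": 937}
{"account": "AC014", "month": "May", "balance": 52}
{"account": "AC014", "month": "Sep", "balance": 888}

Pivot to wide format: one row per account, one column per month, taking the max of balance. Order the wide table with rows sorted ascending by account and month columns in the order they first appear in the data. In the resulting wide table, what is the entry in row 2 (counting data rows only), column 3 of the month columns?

With rows sorted ascending by account, row 2 is account=AC015. month columns in first-appearance order: Jul, Jun, Sep, Apr, May; column 3 is Sep.
Long rows with account=AC015, month=Sep: max(857, 159) = 857.

857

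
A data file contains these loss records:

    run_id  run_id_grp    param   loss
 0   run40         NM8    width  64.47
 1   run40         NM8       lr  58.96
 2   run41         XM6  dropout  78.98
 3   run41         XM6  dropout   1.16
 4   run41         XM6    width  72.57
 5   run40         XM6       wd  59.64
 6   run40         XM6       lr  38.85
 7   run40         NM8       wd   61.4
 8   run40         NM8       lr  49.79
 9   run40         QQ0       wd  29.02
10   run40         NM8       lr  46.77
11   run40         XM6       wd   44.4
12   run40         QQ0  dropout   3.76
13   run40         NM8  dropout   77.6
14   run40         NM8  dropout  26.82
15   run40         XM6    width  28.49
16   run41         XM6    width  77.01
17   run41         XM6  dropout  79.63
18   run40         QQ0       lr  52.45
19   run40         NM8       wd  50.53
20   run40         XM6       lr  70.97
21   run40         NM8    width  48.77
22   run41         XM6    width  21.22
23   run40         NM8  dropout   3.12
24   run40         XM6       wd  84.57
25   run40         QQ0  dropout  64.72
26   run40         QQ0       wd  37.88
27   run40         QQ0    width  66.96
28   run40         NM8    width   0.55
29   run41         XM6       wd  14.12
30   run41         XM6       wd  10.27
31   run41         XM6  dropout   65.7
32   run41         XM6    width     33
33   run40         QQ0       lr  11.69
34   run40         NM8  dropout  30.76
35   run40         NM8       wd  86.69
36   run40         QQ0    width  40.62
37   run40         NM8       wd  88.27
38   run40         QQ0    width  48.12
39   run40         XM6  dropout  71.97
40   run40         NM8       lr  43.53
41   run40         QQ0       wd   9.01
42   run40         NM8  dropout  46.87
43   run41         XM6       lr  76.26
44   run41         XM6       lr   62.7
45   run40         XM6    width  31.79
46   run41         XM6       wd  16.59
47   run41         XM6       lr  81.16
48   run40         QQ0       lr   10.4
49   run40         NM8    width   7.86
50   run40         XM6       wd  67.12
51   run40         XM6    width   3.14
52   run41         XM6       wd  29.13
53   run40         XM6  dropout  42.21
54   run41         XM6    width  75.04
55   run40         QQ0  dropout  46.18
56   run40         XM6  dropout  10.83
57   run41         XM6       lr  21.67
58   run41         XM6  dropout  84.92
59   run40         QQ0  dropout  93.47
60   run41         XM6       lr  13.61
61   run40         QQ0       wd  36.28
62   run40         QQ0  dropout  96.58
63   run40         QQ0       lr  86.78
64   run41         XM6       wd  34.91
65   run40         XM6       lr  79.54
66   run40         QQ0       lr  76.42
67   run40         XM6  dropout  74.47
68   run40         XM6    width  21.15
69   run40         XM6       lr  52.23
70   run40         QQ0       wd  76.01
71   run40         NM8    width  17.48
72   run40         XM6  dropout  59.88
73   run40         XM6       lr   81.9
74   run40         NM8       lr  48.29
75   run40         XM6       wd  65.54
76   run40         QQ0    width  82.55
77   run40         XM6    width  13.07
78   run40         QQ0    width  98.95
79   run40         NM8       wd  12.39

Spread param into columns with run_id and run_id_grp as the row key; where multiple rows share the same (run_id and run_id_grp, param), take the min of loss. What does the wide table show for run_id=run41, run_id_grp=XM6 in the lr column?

Rows with run_id=run41, run_id_grp=XM6 and param=lr: loss values are 76.26, 62.7, 81.16, 21.67, 13.61.
min(76.26, 62.7, 81.16, 21.67, 13.61) = 13.61.

13.61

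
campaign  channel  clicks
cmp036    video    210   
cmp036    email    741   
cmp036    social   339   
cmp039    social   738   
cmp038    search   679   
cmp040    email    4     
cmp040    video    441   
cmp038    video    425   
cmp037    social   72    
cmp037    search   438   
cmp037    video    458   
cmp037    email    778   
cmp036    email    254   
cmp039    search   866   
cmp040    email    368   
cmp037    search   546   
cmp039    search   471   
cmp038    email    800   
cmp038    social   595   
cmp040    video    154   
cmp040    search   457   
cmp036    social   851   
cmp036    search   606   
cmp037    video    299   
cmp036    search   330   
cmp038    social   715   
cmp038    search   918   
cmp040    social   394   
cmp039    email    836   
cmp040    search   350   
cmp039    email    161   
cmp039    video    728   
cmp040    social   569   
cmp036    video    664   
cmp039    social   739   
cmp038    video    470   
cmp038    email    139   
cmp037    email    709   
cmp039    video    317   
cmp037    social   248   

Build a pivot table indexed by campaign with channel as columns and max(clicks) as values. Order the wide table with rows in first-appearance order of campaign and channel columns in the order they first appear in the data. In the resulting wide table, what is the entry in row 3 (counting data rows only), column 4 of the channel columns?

With rows in first-appearance order of campaign, row 3 is campaign=cmp038. channel columns in first-appearance order: video, email, social, search; column 4 is search.
Long rows with campaign=cmp038, channel=search: max(679, 918) = 918.

918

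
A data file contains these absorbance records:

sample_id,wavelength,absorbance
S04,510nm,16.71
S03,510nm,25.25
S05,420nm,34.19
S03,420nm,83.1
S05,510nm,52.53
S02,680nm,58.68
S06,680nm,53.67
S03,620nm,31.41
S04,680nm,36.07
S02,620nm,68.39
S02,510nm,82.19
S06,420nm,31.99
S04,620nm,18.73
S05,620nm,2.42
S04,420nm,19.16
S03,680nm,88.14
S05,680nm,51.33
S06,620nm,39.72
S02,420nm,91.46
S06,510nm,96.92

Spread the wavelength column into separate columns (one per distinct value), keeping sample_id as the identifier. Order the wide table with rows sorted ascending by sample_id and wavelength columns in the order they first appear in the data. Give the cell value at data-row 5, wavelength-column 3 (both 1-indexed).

With rows sorted ascending by sample_id, row 5 is sample_id=S06. wavelength columns in first-appearance order: 510nm, 420nm, 680nm, 620nm; column 3 is 680nm.
Long rows with sample_id=S06, wavelength=680nm: absorbance = 53.67.

53.67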